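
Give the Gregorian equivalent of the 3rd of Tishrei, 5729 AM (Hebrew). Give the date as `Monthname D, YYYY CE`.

Julian Day Number of the source date = 2440125.
Converting JDN 2440125 to the Gregorian calendar gives 25 September 1968 CE.

September 25, 1968 CE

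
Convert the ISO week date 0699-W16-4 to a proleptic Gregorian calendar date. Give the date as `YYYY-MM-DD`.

ISO week 1 of 699 is the week containing the first Thursday of 699.
Week 16, day 4 (Thursday) lands on 0699-04-20.

0699-04-20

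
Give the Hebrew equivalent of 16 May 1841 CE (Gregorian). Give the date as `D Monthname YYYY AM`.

25 Iyar 5601 AM

Both dates share Julian Day Number 2393607; in the Hebrew calendar that is 25 Iyar 5601 AM.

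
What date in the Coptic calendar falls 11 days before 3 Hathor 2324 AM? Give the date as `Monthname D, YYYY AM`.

Counting 11 days back from JDN 2673568 reaches JDN 2673557, which is Paopi 22, 2324 AM.

Paopi 22, 2324 AM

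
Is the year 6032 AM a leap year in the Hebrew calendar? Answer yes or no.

Hebrew year 6032 is year 9 of its 19-year Metonic cycle; leap years are at positions 3, 6, 8, 11, 14, 17, 19, so it is a common year (12 months).

no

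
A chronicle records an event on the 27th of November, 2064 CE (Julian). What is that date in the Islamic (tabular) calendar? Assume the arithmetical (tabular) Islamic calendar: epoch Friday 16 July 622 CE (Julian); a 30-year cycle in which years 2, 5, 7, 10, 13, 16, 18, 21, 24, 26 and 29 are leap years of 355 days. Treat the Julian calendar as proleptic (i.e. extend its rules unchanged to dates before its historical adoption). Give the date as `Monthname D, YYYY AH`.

Ramadan 1, 1487 AH

The source date corresponds to 10 December 2064 in the Gregorian calendar (JDN 2475265).
That day falls on 1 Ramadan 1487 AH in the tabular Islamic calendar.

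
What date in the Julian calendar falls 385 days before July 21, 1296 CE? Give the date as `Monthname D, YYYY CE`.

JDN of July 21, 1296 CE = 2194624.
2194624 − 385 = 2194239.
JDN 2194239 in the Julian calendar is July 2, 1295 CE.

July 2, 1295 CE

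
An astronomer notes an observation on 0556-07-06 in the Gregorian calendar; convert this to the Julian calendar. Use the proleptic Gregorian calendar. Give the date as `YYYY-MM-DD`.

0556-07-04

For dates in this range the Gregorian date is 2 days ahead of the Julian.
6 July 556 Gregorian − 2 days → 4 July 556 Julian.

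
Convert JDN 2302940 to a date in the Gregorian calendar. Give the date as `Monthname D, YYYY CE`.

February 18, 1593 CE

JDN 2451545 is 1 Jan 2000; 2302940 is −148605 days from there.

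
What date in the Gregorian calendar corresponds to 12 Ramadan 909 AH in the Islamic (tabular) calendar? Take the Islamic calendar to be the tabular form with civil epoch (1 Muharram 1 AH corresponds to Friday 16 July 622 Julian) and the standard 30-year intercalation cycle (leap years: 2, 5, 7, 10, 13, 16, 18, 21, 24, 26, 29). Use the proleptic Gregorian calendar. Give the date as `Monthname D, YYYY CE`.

March 9, 1504 CE

Both dates share Julian Day Number 2270452; in the Gregorian calendar that is 9 March 1504 CE.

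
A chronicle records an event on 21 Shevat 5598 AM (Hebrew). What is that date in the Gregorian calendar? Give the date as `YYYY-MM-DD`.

Julian Day Number of the source date = 2392422.
Converting JDN 2392422 to the Gregorian calendar gives 16 February 1838 CE.

1838-02-16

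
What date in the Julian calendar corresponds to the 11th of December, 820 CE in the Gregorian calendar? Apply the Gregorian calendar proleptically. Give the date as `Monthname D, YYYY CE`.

The Julian–Gregorian offset here is 4 days (Julian trailing).
11 December 820 Gregorian − 4 days → 7 December 820 Julian.

December 7, 820 CE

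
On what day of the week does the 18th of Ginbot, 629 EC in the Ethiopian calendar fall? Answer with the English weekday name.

This is JDN 1953855 (16 May 637 Gregorian).
Since JDN mod 7 = 1 (0 = Monday), the day is Tuesday.

Tuesday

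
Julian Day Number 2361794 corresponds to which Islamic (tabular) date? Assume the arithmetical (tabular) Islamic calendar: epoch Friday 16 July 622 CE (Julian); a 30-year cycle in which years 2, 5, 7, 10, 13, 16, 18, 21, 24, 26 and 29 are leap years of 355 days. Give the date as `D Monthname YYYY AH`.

The Gregorian equivalent of JDN 2361794 is 9 April 1754.
In the tabular Islamic calendar that day is 15 Jumada al-Thani 1167 AH.

15 Jumada al-Thani 1167 AH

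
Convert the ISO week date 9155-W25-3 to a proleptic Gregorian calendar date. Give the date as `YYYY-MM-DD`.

ISO week 1 of 9155 is the week containing the first Thursday of 9155.
Week 25, day 3 (Wednesday) lands on 9155-06-22.

9155-06-22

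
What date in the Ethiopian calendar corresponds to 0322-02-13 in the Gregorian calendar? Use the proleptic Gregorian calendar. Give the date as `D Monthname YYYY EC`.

Julian Day Number of the source date = 1838711.
Converting JDN 1838711 to the Ethiopian calendar gives 18 Yekatit 314 EC.

18 Yekatit 314 EC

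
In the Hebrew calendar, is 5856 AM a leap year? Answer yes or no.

no

Hebrew year 5856 is year 4 of its 19-year Metonic cycle; leap years are at positions 3, 6, 8, 11, 14, 17, 19, so it is a common year (12 months).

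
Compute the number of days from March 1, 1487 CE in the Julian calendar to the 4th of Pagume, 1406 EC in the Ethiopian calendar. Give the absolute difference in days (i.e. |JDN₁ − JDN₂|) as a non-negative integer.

26484

JDN of the first date = 2264244.
JDN of the second date = 2237760.
|2237760 − 2264244| = 26484.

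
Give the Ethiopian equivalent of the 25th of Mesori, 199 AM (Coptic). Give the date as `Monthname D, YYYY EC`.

Julian Day Number of the source date = 1897703.
Converting JDN 1897703 to the Ethiopian calendar gives 25 Nehase 475 EC.

Nehase 25, 475 EC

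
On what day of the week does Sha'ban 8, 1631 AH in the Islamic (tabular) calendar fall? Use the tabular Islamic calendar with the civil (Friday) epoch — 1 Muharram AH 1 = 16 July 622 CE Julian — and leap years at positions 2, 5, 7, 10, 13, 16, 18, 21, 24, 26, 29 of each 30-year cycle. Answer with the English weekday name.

This is JDN 2526272 (6 August 2204 Gregorian).
2526272 ≡ 0 (mod 7); counting from Monday = 0 gives Monday.

Monday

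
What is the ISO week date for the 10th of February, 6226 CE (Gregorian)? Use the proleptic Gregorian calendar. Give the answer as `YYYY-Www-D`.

6226-W06-5

The weekday is Friday (ISO weekday 5).
That Friday belongs to ISO week 6 of ISO year 6226.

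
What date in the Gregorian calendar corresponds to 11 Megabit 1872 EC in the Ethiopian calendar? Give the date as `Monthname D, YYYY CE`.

March 19, 1880 CE

Both dates share Julian Day Number 2407794; in the Gregorian calendar that is 19 March 1880 CE.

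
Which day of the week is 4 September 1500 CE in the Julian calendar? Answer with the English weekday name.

This is JDN 2269180 (14 September 1500 Gregorian).
JDN 2269180 mod 7 = 4, and JDN 0 was a Monday, so this is a Friday.

Friday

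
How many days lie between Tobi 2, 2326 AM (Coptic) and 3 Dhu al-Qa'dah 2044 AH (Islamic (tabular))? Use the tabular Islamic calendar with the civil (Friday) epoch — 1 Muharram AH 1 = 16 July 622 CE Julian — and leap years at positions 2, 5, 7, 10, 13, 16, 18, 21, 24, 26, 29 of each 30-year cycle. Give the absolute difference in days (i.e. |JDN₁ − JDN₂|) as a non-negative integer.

JDN of the first date = 2674357.
JDN of the second date = 2672708.
|2672708 − 2674357| = 1649.

1649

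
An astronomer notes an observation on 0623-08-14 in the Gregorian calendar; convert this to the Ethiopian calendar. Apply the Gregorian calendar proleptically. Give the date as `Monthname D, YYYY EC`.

Julian Day Number of the source date = 1948831.
Converting JDN 1948831 to the Ethiopian calendar gives 18 Nehase 615 EC.

Nehase 18, 615 EC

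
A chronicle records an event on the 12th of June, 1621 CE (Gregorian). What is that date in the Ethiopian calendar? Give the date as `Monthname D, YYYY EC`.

Sene 8, 1613 EC

Both dates share Julian Day Number 2313281; in the Ethiopian calendar that is 8 Sene 1613 EC.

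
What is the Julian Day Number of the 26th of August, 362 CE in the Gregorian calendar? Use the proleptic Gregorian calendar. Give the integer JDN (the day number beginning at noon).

1853515

JDN 2400001 is 17 November 1858 CE (Gregorian), MJD 0; the target day is −546486 days from there, so JDN = 1853515.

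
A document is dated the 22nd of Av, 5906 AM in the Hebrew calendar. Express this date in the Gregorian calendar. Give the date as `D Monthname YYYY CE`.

Both dates share Julian Day Number 2505081; in the Gregorian calendar that is 30 July 2146 CE.

30 July 2146 CE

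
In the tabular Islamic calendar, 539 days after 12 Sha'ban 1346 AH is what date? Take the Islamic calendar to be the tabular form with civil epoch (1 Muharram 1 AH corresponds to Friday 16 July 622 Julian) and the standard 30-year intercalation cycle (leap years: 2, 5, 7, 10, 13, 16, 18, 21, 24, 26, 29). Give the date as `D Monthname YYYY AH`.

Counting 539 days forward from JDN 2425281 reaches JDN 2425820, which is 19 Safar 1348 AH.

19 Safar 1348 AH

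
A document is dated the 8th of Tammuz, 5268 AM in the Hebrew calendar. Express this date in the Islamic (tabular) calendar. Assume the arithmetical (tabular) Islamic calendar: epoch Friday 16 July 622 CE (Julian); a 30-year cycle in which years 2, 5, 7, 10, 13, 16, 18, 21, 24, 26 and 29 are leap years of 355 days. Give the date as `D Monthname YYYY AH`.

Julian Day Number of the source date = 2272012.
Converting JDN 2272012 to the tabular Islamic calendar gives 6 Safar 914 AH.

6 Safar 914 AH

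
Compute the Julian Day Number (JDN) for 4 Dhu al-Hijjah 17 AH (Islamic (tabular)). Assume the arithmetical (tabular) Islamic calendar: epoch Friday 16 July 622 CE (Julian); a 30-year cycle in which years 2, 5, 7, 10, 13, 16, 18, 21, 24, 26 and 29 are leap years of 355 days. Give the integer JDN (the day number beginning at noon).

Equivalently 20 December 638 (proleptic Gregorian).
JDN 2299161 is 15 October 1582 CE (Gregorian); the target day is −344723 days from there, so JDN = 1954438.

1954438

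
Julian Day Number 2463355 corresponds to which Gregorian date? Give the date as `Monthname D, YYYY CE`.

May 2, 2032 CE

Counting from JDN 2299161 = 15 Oct 1582 gives an offset of 164194 days.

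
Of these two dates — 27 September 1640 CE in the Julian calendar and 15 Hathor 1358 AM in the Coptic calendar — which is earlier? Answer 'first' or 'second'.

Converting both to JDN: 2320338 vs 2320748; the smaller is the first.

first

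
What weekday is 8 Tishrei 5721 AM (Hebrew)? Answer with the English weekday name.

Thursday

Equivalently 29 September 1960 Gregorian, JDN 2437207.
Since JDN mod 7 = 3 (0 = Monday), the day is Thursday.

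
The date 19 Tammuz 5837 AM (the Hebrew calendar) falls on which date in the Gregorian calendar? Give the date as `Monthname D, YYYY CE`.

Julian Day Number of the source date = 2479860.
Converting JDN 2479860 to the Gregorian calendar gives 10 July 2077 CE.

July 10, 2077 CE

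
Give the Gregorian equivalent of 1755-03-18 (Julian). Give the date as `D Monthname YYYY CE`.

29 March 1755 CE

For dates in this range the Gregorian date is 11 days ahead of the Julian.
18 March 1755 Julian + 11 days → 29 March 1755 Gregorian.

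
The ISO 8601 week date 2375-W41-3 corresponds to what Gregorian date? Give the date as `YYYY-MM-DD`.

2375-10-08

ISO week 1 of 2375 is the week containing the first Thursday of 2375.
Week 41, day 3 (Wednesday) lands on 2375-10-08.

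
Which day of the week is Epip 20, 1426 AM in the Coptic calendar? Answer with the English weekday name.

In the Gregorian calendar this is 25 July 1710 (JDN 2345830).
JDN 2345830 mod 7 = 4, and JDN 0 was a Monday, so this is a Friday.

Friday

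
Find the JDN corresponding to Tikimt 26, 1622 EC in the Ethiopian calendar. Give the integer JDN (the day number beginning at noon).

In the Gregorian calendar the same day is 2 November 1629.
JDN 2299161 is 15 October 1582 CE (Gregorian); the target day is +17185 days from there, so JDN = 2316346.

2316346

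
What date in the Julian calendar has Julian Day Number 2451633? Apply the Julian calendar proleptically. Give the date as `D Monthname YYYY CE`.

JDN 2451633 is 29 March 2000 in the Gregorian calendar.
In the Julian calendar that day is 16 March 2000 CE.

16 March 2000 CE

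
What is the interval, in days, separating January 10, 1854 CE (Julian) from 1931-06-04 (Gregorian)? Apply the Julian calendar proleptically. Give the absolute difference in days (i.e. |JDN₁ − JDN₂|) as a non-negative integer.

First date → JDN 2398241; second date → JDN 2426497.
The interval is |2398241 − 2426497| = 28256 days.

28256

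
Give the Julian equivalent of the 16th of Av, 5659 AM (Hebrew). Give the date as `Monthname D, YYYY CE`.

Both dates share Julian Day Number 2414859; in the Julian calendar that is 11 July 1899 CE.

July 11, 1899 CE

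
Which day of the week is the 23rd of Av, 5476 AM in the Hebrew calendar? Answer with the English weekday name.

Equivalently 11 August 1716 Gregorian, JDN 2348039.
2348039 ≡ 1 (mod 7); counting from Monday = 0 gives Tuesday.

Tuesday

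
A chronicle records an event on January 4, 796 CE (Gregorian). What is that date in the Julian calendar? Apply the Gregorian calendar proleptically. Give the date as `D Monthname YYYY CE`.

The Julian–Gregorian offset here is 4 days (Julian trailing).
4 January 796 Gregorian − 4 days → 31 December 795 Julian.

31 December 795 CE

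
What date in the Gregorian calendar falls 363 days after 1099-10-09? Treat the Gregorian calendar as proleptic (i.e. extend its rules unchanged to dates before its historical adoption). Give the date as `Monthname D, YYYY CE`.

JDN of 1099-10-09 = 2122743.
2122743 + 363 = 2123106.
JDN 2123106 in the Gregorian calendar is October 7, 1100 CE.

October 7, 1100 CE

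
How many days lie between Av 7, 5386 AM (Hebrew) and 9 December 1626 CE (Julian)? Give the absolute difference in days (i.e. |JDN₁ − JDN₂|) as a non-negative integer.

First date → JDN 2315155; second date → JDN 2315297.
The interval is |2315155 − 2315297| = 142 days.

142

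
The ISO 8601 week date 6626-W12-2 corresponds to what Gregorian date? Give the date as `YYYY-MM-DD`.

6626-03-21

ISO week 1 of 6626 is the week containing the first Thursday of 6626.
Week 12, day 2 (Tuesday) lands on 6626-03-21.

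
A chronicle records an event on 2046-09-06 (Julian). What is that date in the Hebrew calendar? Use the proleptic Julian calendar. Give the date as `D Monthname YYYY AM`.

Julian Day Number of the source date = 2468608.
Converting JDN 2468608 to the Hebrew calendar gives 18 Elul 5806 AM.

18 Elul 5806 AM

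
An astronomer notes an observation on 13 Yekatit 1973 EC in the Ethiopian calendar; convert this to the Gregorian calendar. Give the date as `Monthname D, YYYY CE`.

Both dates share Julian Day Number 2444656; in the Gregorian calendar that is 20 February 1981 CE.

February 20, 1981 CE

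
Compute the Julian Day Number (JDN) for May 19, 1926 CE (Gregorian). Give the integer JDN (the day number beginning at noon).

JDN 2299161 is 15 October 1582 CE (Gregorian); the target day is +125494 days from there, so JDN = 2424655.

2424655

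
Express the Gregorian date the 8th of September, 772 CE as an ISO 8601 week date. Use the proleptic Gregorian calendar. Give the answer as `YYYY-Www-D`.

The weekday is Friday (ISO weekday 5).
That Friday belongs to ISO week 36 of ISO year 772.

0772-W36-5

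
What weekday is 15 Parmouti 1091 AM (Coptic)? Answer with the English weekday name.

Tuesday

This is JDN 2223376 (18 April 1375 Gregorian).
Since JDN mod 7 = 1 (0 = Monday), the day is Tuesday.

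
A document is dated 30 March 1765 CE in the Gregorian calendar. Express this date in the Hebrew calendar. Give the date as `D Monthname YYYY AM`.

Julian Day Number of the source date = 2365802.
Converting JDN 2365802 to the Hebrew calendar gives 8 Nisan 5525 AM.

8 Nisan 5525 AM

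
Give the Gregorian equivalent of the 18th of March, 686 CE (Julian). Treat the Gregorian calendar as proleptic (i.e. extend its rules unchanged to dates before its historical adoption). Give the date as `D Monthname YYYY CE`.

21 March 686 CE

At this point the Julian calendar is 3 days behind the Gregorian.
18 March 686 Julian + 3 days → 21 March 686 Gregorian.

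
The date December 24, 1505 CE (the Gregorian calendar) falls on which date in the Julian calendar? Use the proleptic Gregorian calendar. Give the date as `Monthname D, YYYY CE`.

December 14, 1505 CE

At this point the Julian calendar is 10 days behind the Gregorian.
24 December 1505 Gregorian − 10 days → 14 December 1505 Julian.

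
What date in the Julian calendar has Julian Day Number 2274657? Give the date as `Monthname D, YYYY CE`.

September 3, 1515 CE

The proleptic Gregorian equivalent of JDN 2274657 is 13 September 1515.
In the Julian calendar that day is September 3, 1515 CE.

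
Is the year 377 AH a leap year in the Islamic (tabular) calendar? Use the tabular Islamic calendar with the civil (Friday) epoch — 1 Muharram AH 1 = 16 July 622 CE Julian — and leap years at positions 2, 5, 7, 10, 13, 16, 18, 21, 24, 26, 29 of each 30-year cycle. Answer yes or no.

no

Year 377 AH is year 17 of its 30-year cycle; leap positions are 2, 5, 7, 10, 13, 16, 18, 21, 24, 26, 29, so it is a common year (354 days).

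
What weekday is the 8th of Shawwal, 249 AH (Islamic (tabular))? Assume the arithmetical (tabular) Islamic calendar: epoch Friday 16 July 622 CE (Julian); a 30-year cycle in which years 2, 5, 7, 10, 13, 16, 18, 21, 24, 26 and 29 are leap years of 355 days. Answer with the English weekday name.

Wednesday

Equivalently 28 November 863 Gregorian, JDN 2036596.
2036596 ≡ 2 (mod 7); counting from Monday = 0 gives Wednesday.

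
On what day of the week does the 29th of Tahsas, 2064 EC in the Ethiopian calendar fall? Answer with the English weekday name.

Equivalently 8 January 2072 Gregorian, JDN 2477850.
JDN 2477850 mod 7 = 4, and JDN 0 was a Monday, so this is a Friday.

Friday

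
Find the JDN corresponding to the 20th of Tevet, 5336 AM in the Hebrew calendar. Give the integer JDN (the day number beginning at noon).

Equivalently 2 January 1576 (proleptic Gregorian).
JDN 2400001 is 17 November 1858 CE (Gregorian), MJD 0; the target day is −103318 days from there, so JDN = 2296683.

2296683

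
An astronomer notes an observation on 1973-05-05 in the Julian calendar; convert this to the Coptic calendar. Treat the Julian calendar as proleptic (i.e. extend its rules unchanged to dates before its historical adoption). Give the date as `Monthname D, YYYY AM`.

Pashons 10, 1689 AM

The source date corresponds to 18 May 1973 in the Gregorian calendar (JDN 2441821).
That day falls on 10 Pashons 1689 AM in the Coptic calendar.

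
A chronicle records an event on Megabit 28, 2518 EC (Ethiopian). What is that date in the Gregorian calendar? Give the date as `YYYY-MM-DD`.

2526-04-10

Julian Day Number of the source date = 2643762.
Converting JDN 2643762 to the Gregorian calendar gives 10 April 2526 CE.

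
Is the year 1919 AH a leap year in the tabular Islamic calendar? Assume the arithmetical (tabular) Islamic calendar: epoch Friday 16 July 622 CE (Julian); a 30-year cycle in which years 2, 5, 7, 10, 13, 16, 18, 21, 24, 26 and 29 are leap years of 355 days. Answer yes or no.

Year 1919 AH is year 29 of its 30-year cycle; leap positions are 2, 5, 7, 10, 13, 16, 18, 21, 24, 26, 29, so it is a leap year (355 days).

yes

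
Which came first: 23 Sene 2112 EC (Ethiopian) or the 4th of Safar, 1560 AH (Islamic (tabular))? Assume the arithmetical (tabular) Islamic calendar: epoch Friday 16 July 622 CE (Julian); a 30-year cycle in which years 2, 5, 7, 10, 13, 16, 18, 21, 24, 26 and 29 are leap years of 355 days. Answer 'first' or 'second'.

first

First date → JDN 2495556; second date → JDN 2500931.
JDN 2495556 < JDN 2500931, so the first date is earlier.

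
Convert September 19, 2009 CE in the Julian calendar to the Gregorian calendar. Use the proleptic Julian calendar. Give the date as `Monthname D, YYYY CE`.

For dates in this range the Gregorian date is 13 days ahead of the Julian.
19 September 2009 Julian + 13 days → 2 October 2009 Gregorian.

October 2, 2009 CE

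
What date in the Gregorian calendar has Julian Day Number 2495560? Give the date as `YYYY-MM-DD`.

2120-07-05

JDN 2451545 is 1 Jan 2000; 2495560 is +44015 days from there.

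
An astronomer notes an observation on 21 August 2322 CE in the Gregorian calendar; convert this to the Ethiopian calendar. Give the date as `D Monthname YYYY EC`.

Julian Day Number of the source date = 2569385.
Converting JDN 2569385 to the Ethiopian calendar gives 12 Nehase 2314 EC.

12 Nehase 2314 EC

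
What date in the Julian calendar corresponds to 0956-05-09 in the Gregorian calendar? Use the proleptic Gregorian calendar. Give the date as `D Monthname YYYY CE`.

4 May 956 CE

At this point the Julian calendar is 5 days behind the Gregorian.
9 May 956 Gregorian − 5 days → 4 May 956 Julian.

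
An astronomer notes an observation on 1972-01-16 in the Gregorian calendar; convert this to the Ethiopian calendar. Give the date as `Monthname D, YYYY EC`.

Tir 7, 1964 EC

Julian Day Number of the source date = 2441333.
Converting JDN 2441333 to the Ethiopian calendar gives 7 Tir 1964 EC.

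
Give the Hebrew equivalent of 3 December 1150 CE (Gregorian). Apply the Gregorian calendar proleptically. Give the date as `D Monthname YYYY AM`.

5 Kislev 4911 AM

Julian Day Number of the source date = 2141425.
Converting JDN 2141425 to the Hebrew calendar gives 5 Kislev 4911 AM.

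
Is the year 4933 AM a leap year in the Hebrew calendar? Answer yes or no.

no

Hebrew year 4933 is year 12 of its 19-year Metonic cycle; leap years are at positions 3, 6, 8, 11, 14, 17, 19, so it is a common year (12 months).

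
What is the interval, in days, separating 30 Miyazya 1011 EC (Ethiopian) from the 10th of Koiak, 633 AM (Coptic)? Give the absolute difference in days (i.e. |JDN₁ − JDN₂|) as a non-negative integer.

37395

JDN of the first date = 2093362.
JDN of the second date = 2055967.
|2055967 − 2093362| = 37395.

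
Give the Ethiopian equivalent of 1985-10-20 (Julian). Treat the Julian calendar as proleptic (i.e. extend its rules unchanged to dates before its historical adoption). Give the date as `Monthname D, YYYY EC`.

Both dates share Julian Day Number 2446372; in the Ethiopian calendar that is 23 Tikimt 1978 EC.

Tikimt 23, 1978 EC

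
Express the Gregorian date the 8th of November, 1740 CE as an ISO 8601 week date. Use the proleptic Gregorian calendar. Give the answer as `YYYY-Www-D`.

1740-W45-2

The weekday is Tuesday (ISO weekday 2).
That Tuesday belongs to ISO week 45 of ISO year 1740.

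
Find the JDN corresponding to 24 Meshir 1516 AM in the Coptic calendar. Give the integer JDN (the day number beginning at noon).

In the Gregorian calendar the same day is 2 March 1800.
JDN 2451545 is 1 January 2000 CE (Gregorian); the target day is −72988 days from there, so JDN = 2378557.

2378557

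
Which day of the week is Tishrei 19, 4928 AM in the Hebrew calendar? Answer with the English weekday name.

Wednesday

Equivalently 11 October 1167 Gregorian, JDN 2147581.
JDN 2147581 mod 7 = 2, and JDN 0 was a Monday, so this is a Wednesday.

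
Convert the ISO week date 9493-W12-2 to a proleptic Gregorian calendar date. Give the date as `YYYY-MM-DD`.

9493-03-21

ISO week 1 of 9493 is the week containing the first Thursday of 9493.
Week 12, day 2 (Tuesday) lands on 9493-03-21.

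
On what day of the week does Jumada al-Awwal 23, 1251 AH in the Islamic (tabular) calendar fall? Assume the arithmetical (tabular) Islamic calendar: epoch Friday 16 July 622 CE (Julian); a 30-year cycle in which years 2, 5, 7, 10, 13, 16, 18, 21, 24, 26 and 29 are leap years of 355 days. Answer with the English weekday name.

Equivalently 16 September 1835 Gregorian, JDN 2391538.
Since JDN mod 7 = 2 (0 = Monday), the day is Wednesday.

Wednesday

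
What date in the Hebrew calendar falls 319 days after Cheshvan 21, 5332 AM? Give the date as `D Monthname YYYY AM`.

16 Tishrei 5333 AM

JDN of Cheshvan 21, 5332 AM = 2295178.
2295178 + 319 = 2295497.
JDN 2295497 in the Hebrew calendar is 16 Tishrei 5333 AM.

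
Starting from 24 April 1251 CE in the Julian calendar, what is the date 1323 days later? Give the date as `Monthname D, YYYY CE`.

JDN of 24 April 1251 CE = 2178099.
2178099 + 1323 = 2179422.
JDN 2179422 in the Julian calendar is December 7, 1254 CE.

December 7, 1254 CE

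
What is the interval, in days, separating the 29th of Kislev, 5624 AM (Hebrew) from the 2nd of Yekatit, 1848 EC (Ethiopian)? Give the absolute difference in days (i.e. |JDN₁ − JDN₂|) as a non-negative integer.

2861

First date → JDN 2401850; second date → JDN 2398989.
The interval is |2401850 − 2398989| = 2861 days.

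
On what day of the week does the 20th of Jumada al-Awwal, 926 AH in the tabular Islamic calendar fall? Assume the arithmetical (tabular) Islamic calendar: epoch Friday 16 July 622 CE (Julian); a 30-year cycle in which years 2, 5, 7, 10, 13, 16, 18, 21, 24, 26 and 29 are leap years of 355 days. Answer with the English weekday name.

This is JDN 2276366 (18 May 1520 Gregorian).
JDN 2276366 mod 7 = 1, and JDN 0 was a Monday, so this is a Tuesday.

Tuesday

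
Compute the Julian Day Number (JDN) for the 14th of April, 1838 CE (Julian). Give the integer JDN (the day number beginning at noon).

2392491

Equivalently 26 April 1838 (Gregorian).
JDN 2451545 is 1 January 2000 CE (Gregorian); the target day is −59054 days from there, so JDN = 2392491.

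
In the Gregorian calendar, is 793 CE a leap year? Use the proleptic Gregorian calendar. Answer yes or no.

no

793 is not divisible by 4, so it is a common year.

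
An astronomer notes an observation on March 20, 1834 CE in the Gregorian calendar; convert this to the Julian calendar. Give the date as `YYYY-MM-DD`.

1834-03-08

For dates in this range the Gregorian date is 12 days ahead of the Julian.
20 March 1834 Gregorian − 12 days → 8 March 1834 Julian.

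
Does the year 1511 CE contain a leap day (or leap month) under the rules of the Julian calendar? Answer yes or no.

no

1511 mod 4 = 3, so it is a common year in the Julian calendar.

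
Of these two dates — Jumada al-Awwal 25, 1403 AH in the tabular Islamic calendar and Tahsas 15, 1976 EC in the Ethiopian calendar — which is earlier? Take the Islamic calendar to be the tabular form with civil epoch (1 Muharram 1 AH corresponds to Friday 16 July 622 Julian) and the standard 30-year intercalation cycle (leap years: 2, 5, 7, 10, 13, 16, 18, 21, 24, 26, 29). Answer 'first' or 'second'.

first

Converting both to JDN: 2445404 vs 2445694; the smaller is the first.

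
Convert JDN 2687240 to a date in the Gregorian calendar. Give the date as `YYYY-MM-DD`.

2645-04-24

Counting from JDN 2299161 = 15 Oct 1582 gives an offset of 388079 days.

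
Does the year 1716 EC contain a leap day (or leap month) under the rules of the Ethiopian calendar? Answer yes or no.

1716 mod 4 = 0; in the Ethiopian calendar a year is leap when year mod 4 = 3, so it is a common year.

no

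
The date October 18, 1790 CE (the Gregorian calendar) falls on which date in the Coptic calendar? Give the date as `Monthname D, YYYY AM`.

Paopi 10, 1507 AM

Both dates share Julian Day Number 2375135; in the Coptic calendar that is 10 Paopi 1507 AM.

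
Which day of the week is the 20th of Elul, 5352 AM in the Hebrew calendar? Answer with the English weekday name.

Friday

This is JDN 2302766 (28 August 1592 Gregorian).
JDN 2302766 mod 7 = 4, and JDN 0 was a Monday, so this is a Friday.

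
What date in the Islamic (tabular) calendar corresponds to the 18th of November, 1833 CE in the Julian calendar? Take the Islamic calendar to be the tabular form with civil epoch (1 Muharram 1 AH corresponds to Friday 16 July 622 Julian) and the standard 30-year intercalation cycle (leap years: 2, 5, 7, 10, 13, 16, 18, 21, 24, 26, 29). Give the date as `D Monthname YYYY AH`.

Both dates share Julian Day Number 2390883; in the tabular Islamic calendar that is 17 Rajab 1249 AH.

17 Rajab 1249 AH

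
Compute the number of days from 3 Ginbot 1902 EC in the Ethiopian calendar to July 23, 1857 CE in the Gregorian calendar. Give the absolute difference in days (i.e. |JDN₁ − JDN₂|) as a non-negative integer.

19284

First date → JDN 2418803; second date → JDN 2399519.
The interval is |2418803 − 2399519| = 19284 days.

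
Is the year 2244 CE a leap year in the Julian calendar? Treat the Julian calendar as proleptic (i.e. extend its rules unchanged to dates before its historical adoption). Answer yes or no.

2244 mod 4 = 0, so it is a leap year in the Julian calendar.

yes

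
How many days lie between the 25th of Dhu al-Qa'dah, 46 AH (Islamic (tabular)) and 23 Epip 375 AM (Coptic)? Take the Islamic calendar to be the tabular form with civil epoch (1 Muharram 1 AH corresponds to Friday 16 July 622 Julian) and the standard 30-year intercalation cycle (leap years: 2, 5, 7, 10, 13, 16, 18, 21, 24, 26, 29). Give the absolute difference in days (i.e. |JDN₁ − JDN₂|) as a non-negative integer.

2750

First date → JDN 1964705; second date → JDN 1961955.
The interval is |1964705 − 1961955| = 2750 days.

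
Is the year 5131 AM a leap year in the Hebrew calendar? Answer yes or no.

no

Hebrew year 5131 is year 1 of its 19-year Metonic cycle; leap years are at positions 3, 6, 8, 11, 14, 17, 19, so it is a common year (12 months).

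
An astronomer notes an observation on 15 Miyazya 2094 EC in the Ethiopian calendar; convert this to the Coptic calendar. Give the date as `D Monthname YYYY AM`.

15 Parmouti 1818 AM

Both dates share Julian Day Number 2488913; in the Coptic calendar that is 15 Parmouti 1818 AM.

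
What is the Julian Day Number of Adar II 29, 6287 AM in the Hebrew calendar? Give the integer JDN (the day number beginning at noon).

In the Gregorian calendar the same day is 2 April 2527.
JDN 2400001 is 17 November 1858 CE (Gregorian), MJD 0; the target day is +244118 days from there, so JDN = 2644119.

2644119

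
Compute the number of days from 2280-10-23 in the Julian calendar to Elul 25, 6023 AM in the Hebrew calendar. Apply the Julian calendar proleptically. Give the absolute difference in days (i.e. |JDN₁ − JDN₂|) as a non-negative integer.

6248

JDN of the first date = 2554124.
JDN of the second date = 2547876.
|2547876 − 2554124| = 6248.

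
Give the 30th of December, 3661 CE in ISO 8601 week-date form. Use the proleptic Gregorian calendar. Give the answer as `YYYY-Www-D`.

The weekday is Friday (ISO weekday 5).
That Friday belongs to ISO week 52 of ISO year 3661.

3661-W52-5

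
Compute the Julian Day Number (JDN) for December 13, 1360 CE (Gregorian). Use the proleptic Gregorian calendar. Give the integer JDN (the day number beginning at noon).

2218137

JDN 2299161 is 15 October 1582 CE (Gregorian); the target day is −81024 days from there, so JDN = 2218137.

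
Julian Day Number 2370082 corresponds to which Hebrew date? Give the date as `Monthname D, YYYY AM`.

The Gregorian equivalent of JDN 2370082 is 17 December 1776.
In the Hebrew calendar that day is Tevet 7, 5537 AM.

Tevet 7, 5537 AM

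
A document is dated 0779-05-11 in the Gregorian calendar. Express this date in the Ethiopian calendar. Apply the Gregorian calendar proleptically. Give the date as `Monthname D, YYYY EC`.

Ginbot 12, 771 EC

Both dates share Julian Day Number 2005714; in the Ethiopian calendar that is 12 Ginbot 771 EC.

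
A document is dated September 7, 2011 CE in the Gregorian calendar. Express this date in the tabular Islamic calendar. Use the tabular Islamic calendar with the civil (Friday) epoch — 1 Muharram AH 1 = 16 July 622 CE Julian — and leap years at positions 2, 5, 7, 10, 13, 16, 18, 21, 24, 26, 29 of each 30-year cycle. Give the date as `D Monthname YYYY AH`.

8 Shawwal 1432 AH

Both dates share Julian Day Number 2455812; in the tabular Islamic calendar that is 8 Shawwal 1432 AH.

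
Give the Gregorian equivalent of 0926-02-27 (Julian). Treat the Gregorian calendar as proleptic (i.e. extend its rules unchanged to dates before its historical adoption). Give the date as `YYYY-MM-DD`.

0926-03-04

At this point the Julian calendar is 5 days behind the Gregorian.
27 February 926 Julian + 5 days → 4 March 926 Gregorian.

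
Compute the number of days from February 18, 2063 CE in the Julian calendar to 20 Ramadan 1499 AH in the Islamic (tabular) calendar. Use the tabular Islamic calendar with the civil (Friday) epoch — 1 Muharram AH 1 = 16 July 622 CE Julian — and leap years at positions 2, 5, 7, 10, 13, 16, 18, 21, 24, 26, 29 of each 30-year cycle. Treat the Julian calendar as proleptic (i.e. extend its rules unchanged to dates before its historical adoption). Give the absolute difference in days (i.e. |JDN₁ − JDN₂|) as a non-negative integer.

4919

JDN of the first date = 2474617.
JDN of the second date = 2479536.
|2479536 − 2474617| = 4919.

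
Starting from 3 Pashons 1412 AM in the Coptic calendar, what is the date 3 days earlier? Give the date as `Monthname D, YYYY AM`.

The starting date is JDN 2340640; 2340640 − 3 = 2340637.
JDN 2340637 corresponds to Parmouti 30, 1412 AM.

Parmouti 30, 1412 AM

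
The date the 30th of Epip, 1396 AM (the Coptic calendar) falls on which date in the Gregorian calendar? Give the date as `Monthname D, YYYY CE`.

Both dates share Julian Day Number 2334883; in the Gregorian calendar that is 3 August 1680 CE.

August 3, 1680 CE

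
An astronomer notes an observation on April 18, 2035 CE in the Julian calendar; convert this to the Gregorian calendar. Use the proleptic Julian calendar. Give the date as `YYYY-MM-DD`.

At this point the Julian calendar is 13 days behind the Gregorian.
18 April 2035 Julian + 13 days → 1 May 2035 Gregorian.

2035-05-01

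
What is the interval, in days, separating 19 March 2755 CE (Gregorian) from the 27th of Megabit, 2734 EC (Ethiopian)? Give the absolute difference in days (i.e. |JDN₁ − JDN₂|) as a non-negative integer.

4725

First date → JDN 2727380; second date → JDN 2722655.
The interval is |2727380 − 2722655| = 4725 days.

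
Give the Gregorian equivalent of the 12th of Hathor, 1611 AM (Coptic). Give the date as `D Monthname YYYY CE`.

20 November 1894 CE

Both dates share Julian Day Number 2413153; in the Gregorian calendar that is 20 November 1894 CE.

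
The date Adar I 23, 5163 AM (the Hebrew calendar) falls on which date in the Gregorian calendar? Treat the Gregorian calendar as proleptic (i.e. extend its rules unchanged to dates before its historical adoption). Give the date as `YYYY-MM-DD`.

Julian Day Number of the source date = 2233549.
Converting JDN 2233549 to the Gregorian calendar gives 24 February 1403 CE.

1403-02-24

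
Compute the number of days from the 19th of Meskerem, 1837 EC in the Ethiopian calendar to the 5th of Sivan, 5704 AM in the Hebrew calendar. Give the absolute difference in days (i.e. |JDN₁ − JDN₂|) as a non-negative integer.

First date → JDN 2394838; second date → JDN 2431238.
The interval is |2394838 − 2431238| = 36400 days.

36400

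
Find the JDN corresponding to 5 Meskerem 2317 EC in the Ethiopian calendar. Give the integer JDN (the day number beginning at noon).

Equivalently 18 September 2324 (Gregorian).
JDN 2299161 is 15 October 1582 CE (Gregorian); the target day is +270983 days from there, so JDN = 2570144.

2570144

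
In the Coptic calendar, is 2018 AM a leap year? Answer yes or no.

2018 mod 4 = 2; in the Coptic calendar a year is leap when year mod 4 = 3, so it is a common year.

no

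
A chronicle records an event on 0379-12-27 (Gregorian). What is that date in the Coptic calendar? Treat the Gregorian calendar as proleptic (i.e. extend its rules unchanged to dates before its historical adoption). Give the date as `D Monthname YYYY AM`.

29 Koiak 96 AM

Both dates share Julian Day Number 1859847; in the Coptic calendar that is 29 Koiak 96 AM.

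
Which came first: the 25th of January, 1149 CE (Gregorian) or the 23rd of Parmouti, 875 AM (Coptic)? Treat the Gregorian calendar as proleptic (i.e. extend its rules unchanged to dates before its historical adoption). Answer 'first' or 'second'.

first

Converting both to JDN: 2140748 vs 2144490; the smaller is the first.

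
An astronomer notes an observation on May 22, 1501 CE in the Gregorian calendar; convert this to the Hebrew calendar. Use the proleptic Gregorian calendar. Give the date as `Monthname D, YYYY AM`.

Iyar 24, 5261 AM

Both dates share Julian Day Number 2269430; in the Hebrew calendar that is 24 Iyar 5261 AM.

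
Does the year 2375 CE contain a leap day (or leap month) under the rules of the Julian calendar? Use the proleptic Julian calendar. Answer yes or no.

no

2375 mod 4 = 3, so it is a common year in the Julian calendar.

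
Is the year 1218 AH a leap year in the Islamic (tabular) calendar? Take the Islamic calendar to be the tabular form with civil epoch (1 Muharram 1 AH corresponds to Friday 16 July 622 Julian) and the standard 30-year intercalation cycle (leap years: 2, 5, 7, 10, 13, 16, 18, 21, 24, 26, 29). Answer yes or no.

Year 1218 AH is year 18 of its 30-year cycle; leap positions are 2, 5, 7, 10, 13, 16, 18, 21, 24, 26, 29, so it is a leap year (355 days).

yes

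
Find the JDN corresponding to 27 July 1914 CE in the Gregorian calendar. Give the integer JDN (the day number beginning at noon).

JDN 2299161 is 15 October 1582 CE (Gregorian); the target day is +121180 days from there, so JDN = 2420341.

2420341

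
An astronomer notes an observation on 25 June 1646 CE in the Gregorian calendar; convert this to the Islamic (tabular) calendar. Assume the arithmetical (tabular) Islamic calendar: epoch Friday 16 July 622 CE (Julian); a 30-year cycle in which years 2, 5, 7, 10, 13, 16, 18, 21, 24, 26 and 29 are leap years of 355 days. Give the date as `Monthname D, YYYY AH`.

Jumada al-Awwal 11, 1056 AH

Both dates share Julian Day Number 2322425; in the tabular Islamic calendar that is 11 Jumada al-Awwal 1056 AH.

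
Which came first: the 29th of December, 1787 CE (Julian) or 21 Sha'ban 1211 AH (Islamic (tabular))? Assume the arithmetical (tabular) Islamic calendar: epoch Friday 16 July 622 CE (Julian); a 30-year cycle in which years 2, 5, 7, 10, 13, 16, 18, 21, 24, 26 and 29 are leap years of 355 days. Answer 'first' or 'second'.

First date → JDN 2374122; second date → JDN 2377451.
JDN 2374122 < JDN 2377451, so the first date is earlier.

first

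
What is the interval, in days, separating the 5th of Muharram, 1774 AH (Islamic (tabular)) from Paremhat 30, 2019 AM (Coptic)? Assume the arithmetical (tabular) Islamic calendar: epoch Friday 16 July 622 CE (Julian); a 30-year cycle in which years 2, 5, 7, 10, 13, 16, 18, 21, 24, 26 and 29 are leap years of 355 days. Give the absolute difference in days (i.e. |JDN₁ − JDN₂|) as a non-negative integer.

14423

First date → JDN 2576736; second date → JDN 2562313.
The interval is |2576736 − 2562313| = 14423 days.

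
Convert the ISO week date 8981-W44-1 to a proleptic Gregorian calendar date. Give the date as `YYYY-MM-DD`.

ISO week 1 of 8981 is the week containing the first Thursday of 8981.
Week 44, day 1 (Monday) lands on 8981-10-29.

8981-10-29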